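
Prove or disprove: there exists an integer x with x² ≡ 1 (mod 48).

x = 31 works: 31² = 961, and 961 − 1 = 960 = 20·48.

x = 31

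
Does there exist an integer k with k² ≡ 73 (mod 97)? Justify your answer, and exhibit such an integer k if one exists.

k = 49

k = 49 works: 49² = 2401, and 2401 − 73 = 2328 = 24·97.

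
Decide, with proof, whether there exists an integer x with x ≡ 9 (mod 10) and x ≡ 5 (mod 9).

x = 59

The moduli 10 and 9 are coprime, so by the Chinese Remainder Theorem a unique solution modulo 90 exists.
Any solution of the first congruence is x = 9 + 10t; substituting into the second, 10t ≡ 5 − 9 ≡ 5 (mod 9).
10 ≡ 1 (mod 9), so this reads 1t ≡ 5 (mod 9). So t ≡ 5 (mod 9).
With t = 5: x = 9 + 10·5 = 59.
Indeed 59 ≡ 9 (mod 10) and 59 ≡ 5 (mod 9).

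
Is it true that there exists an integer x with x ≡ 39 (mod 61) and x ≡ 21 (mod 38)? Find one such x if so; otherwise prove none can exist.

x = 1503

gcd(61, 38) = 1, so the Chinese Remainder Theorem guarantees exactly one residue class mod 2318 satisfying both.
Write x = 39 + 61t and require 39 + 61t ≡ 21 (mod 38), i.e. 61t ≡ 20 (mod 38).
61 ≡ 23 (mod 38), so this reads 23t ≡ 20 (mod 38). Since 23·5 = 115 = 3·38 + 1, the inverse of 23 mod 38 is 5.
Multiplying by 5: t ≡ 5·20 = 100 ≡ 24 (mod 38).
Taking t = 24 gives x = 39 + 61·24 = 1503.
Verify: 1503 = 24·61 + 39 and 1503 = 39·38 + 21. ✓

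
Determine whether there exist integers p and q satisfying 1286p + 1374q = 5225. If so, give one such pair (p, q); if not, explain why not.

Any value of 1286p + 1374q is a multiple of gcd(1286, 1374) = 2.
But 5225 is not a multiple of 2 (it leaves remainder 1).
So the equation is unsolvable over ℤ.

No, no such integers exist.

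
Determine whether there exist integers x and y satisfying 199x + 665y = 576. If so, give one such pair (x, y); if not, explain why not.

Since gcd(199, 665) = 1, every integer is an integer combination of 199 and 665.
Run the Euclidean algorithm on 665 and 199: 665 = 3·199 + 68, 199 = 2·68 + 63, 68 = 1·63 + 5, 63 = 12·5 + 3, 5 = 1·3 + 2, 3 = 1·2 + 1, 2 = 2·1 + 0.
Working back up the chain: 1 = 3 − 1·2 = 3 − (5 − 1·3) = −5 + 2·3 = −5 + 2·(63 − 12·5) = 2·63 − 25·5 = 2·63 − 25·(68 − 1·63) = −25·68 + 27·63 = −25·68 + 27·(199 − 2·68) = 27·199 − 79·68 = 27·199 − 79·(665 − 3·199) = −79·665 + 264·199. So 199·264 + 665·(-79) = 1.
Multiplying through by 576: x = 264·576 = 152064, y = (-79)·576 = -45504 is a solution.
Shifting by a multiple of (665, −199) keeps it a solution: x = 152064 − 228·665 = 444, y = -45504 + 228·199 = -132.
Indeed 199·444 + 665·(-132) = 88356 − 87780 = 576.

x = 444, y = -132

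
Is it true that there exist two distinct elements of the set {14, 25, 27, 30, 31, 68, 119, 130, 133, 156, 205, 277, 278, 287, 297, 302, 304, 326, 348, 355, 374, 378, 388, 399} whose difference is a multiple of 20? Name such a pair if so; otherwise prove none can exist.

The pair (14, 374) works.

Both 14 and 374 leave remainder 14 on division by 20; their difference 360 = 18·20 is a multiple of 20.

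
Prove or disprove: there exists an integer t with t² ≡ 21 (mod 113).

113 is prime, so by Euler's criterion 21 is a square mod 113 iff 21^((113−1)/2) = 21^56 ≡ 1 (mod 113).
Squaring successively (mod 113): 21^2 = 441 ≡ 102; 21^4 ≡ 102² = 10404 ≡ 8; 21^8 ≡ 8² = 64 ≡ 64; 21^16 ≡ 64² = 4096 ≡ 28; 21^32 ≡ 28² = 784 ≡ 106.
Since 56 = 32 + 16 + 8, 21^56 ≡ 106 · 28 · 64; multiplying out mod 113: 106·28 = 2968 ≡ 30, then 30·64 = 1920 ≡ 112. Thus 21^56 ≡ 112 ≡ −1 (mod 113).
By Euler's criterion 21 is a quadratic non-residue mod 113: no t satisfies t² ≡ 21 (mod 113).

No, no such integer exists.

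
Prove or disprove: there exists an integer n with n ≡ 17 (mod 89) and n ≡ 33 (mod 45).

Since 89 and 45 share no common factor, CRT says the pair of congruences has a solution (unique mod 4005).
Write n = 17 + 89t and require 17 + 89t ≡ 33 (mod 45), i.e. 89t ≡ 16 (mod 45).
89 ≡ 44 (mod 45), so this reads 44t ≡ 16 (mod 45). Since 44·44 = 1936 = 43·45 + 1, the inverse of 44 mod 45 is 44.
Therefore t ≡ 44·16 = 704 ≡ 29 (mod 45).
Taking t = 29 gives n = 17 + 89·29 = 2598.
Indeed 2598 ≡ 17 (mod 89) and 2598 ≡ 33 (mod 45).

n = 2598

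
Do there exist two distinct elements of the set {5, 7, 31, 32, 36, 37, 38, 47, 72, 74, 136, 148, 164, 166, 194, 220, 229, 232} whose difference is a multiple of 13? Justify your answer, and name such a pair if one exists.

5 mod 13 = 5 and 31 mod 13 = 5, so 31 − 5 = 26 = 2·13.

Yes: 5 and 31.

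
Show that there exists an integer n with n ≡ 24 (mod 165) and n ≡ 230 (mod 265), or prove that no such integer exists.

No such integer exists.

Both moduli are multiples of 5 = gcd(165, 265), so any solution would satisfy n ≡ 24 and n ≡ 230 modulo 5 simultaneously.
But 24 mod 5 = 4 while 230 mod 5 = 0, a contradiction.
Hence the system has no solution.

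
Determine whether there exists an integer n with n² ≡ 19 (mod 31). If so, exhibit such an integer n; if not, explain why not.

Take n = 22. Then 22² = 484 = 15·31 + 19, so 22² ≡ 19 (mod 31).

n = 22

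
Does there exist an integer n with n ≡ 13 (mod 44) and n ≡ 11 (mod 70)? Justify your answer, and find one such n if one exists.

Here gcd(44, 70) = 2, and both 13 and 11 leave remainder 1 mod 2, so the system is consistent.
Put n = 13 + 44t, so we need 44t ≡ 68 (mod 70), equivalently (divide by 2) 22t ≡ 34 (mod 35).
Note 22·8 = 176 ≡ 1 (mod 35) (as 176 − 1 = 5·35), so 22⁻¹ ≡ 8.
Therefore t ≡ 8·34 = 272 ≡ 27 (mod 35).
Then n = 13 + 44·27 = 1201.
Indeed 1201 ≡ 13 (mod 44) and 1201 ≡ 11 (mod 70).

n = 1201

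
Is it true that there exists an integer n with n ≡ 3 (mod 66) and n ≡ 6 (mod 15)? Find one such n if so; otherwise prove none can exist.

n = 201

The moduli are not coprime: gcd(66, 15) = 3. Compatibility requires 3 ∣ (6 − 3) = 3, which holds, so solutions exist.
The integers ≡ 3 (mod 66) are 3, 69, 135, 201, …; their remainders mod 15 are 3, 9, 0, 6, so n = 201 is the first that is ≡ 6 (mod 15).
Verify: 201 = 3·66 + 3 and 201 = 13·15 + 6. ✓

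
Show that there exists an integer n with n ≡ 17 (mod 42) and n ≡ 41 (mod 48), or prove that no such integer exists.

Here gcd(42, 48) = 6, and both 17 and 41 leave remainder 5 mod 6, so the system is consistent.
List candidates n ≡ 17 (mod 42): 17, 59, 101, 143, 185. Modulo 48 these are 17, 11, 5, 47, 41; 185 gives 41 as required.
Indeed 185 ≡ 17 (mod 42) and 185 ≡ 41 (mod 48).

n = 185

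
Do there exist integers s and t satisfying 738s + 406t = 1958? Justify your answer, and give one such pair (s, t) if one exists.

s = 193, t = -346

Every value of 738s + 406t is a multiple of gcd(738, 406) = 2; since 2 ∣ 1958, solutions exist.
Dividing through by 2 reduces the equation to 369s + 203t = 979.
Run the Euclidean algorithm on 369 and 203: 369 = 1·203 + 166, 203 = 1·166 + 37, 166 = 4·37 + 18, 37 = 2·18 + 1, 18 = 18·1 + 0.
Unwinding: 1 = 37 − 2·18 = 37 − 2·(166 − 4·37) = −2·166 + 9·37 = −2·166 + 9·(203 − 1·166) = 9·203 − 11·166 = 9·203 − 11·(369 − 1·203) = −11·369 + 20·203, i.e. 369·(-11) + 203·20 = 1.
Scaling by 979 gives the particular solution (s, t) = (-10769, 19580).
Shifting by a multiple of (203, −369) keeps it a solution: s = -10769 + 54·203 = 193, t = 19580 − 54·369 = -346.
Check: 738·193 + 406·(-346) = 142434 − 140476 = 1958. ✓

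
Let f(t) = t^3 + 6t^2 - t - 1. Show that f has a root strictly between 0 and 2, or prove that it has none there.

Such a root exists.

f(0) = -1 and f(2) = 29, which have opposite signs.
Since f is a polynomial it is continuous on [0, 2].
By the Intermediate Value Theorem, f takes the value 0 somewhere in the open interval.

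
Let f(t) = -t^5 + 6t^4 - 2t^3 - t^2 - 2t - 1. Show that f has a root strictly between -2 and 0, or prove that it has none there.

Yes, f has a root in the interval.

f(-2) = 143 and f(0) = -1, which have opposite signs.
Since f is a polynomial it is continuous on [-2, 0].
By the Intermediate Value Theorem, f takes the value 0 somewhere in the open interval.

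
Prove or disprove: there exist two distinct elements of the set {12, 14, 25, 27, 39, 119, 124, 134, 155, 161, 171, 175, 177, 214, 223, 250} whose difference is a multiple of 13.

12 mod 13 = 12 and 25 mod 13 = 12, so 25 − 12 = 13 = 1·13.

The pair (12, 25) works.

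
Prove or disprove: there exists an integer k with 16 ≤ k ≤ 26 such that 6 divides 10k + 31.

At k = 16, 10·16 + 31 = 191 ≡ 5 (mod 6), and each step in k adds 10 ≡ 4 (mod 6), giving residues 5, 3, 1, 5, 3, 1, 5, 3, 1, 5, 3 for k = 16, 17, …, 26.
The residue 0 does not occur, so no k in [16, 26] makes 10k + 31 a multiple of 6.

No, no such integer k in that range exists.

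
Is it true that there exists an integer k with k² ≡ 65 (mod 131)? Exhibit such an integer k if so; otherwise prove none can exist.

Take k = 117. Then 117² = 13689 = 104·131 + 65, so 117² ≡ 65 (mod 131).

k = 117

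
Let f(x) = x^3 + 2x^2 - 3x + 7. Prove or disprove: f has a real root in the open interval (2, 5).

f has no root in that interval.

f(2) = 17 and f(5) = 167, both positive, so a sign-change argument is unavailable; we show f keeps this sign on the whole interval.
Substitute x = 2 + u, where 0 < u < 3 on the interval. Expanding, f(2 + u) = u^3 + 8u^2 + 17u + 17.
All 4 nonzero coefficients of this polynomial in u are positive; hence for u > 0 the value is a sum of positive terms (the constant 17 among them).
Therefore f(x) > 0 throughout (2, 5), and f has no zero there.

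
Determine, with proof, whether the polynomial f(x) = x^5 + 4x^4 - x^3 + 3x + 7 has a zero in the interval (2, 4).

f(2) = 101 and f(4) = 2003, both positive, so a sign-change argument is unavailable; we show f keeps this sign on the whole interval.
Shift to the endpoint 2: with x = 2 + u (0 < u < 2), one computes f(2 + u) = u^5 + 14u^4 + 71u^3 + 170u^2 + 199u + 101.
All 6 nonzero coefficients of this polynomial in u are positive; hence for u > 0 the value is a sum of positive terms (the constant 101 among them).
Therefore f(x) > 0 throughout (2, 4), and f has no zero there.

No.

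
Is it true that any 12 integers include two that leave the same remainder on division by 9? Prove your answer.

True.

Partition the integers by their residue mod 9; there are 9 classes.
Placing 12 integers into 9 classes, some class receives at least two — say a and b.
So a and b have equal remainders mod 9, which is exactly what was to be shown.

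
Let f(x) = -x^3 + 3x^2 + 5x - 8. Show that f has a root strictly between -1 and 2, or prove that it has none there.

Such a root exists.

f(-1) = -9 and f(2) = 6, which have opposite signs.
f is continuous everywhere (it is a polynomial), in particular on [-1, 2].
By the Intermediate Value Theorem, f takes the value 0 somewhere in the open interval.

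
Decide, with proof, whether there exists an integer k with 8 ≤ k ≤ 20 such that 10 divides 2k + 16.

Scanning upward from k = 8 gives 32, 34, 36, 38, none divisible by 10. k = 12 works, since 2·12 + 16 = 40 = 4·10.

k = 12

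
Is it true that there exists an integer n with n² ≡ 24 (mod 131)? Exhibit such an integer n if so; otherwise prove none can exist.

Apply Euler's criterion with the prime 131: 24 is a quadratic residue iff 24^65 ≡ 1 (mod 131), and a non-residue iff it is ≡ −1.
Squaring successively (mod 131): 24^2 = 576 ≡ 52; 24^4 ≡ 52² = 2704 ≡ 84; 24^8 ≡ 84² = 7056 ≡ 113; 24^16 ≡ 113² = 12769 ≡ 62; 24^32 ≡ 62² = 3844 ≡ 45; 24^64 ≡ 45² = 2025 ≡ 60.
Since 65 = 64 + 1, 24^65 ≡ 60 · 24; multiplying out mod 131: 60·24 = 1440 ≡ 130. Thus 24^65 ≡ 130 ≡ −1 (mod 131).
The value −1 means 24 is a non-residue modulo 131, so n² ≡ 24 (mod 131) is impossible.

There is no such integer.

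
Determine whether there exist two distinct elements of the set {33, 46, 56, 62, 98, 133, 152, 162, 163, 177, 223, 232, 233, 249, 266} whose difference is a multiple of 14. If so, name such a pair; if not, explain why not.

56 and 98 are such a pair.

56 mod 14 = 0 and 98 mod 14 = 0, so 98 − 56 = 42 = 3·14.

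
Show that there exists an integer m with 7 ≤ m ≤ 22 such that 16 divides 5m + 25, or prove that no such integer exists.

m = 11

m = 11 works, since 5·11 + 25 = 80 = 5·16.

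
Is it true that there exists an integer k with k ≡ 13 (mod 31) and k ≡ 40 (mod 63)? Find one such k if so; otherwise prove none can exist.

The moduli 31 and 63 are coprime, so by the Chinese Remainder Theorem a unique solution modulo 1953 exists.
Write k = 13 + 31t and require 13 + 31t ≡ 40 (mod 63), i.e. 31t ≡ 27 (mod 63).
Invert 31 mod 63 by the Euclidean algorithm: 63 = 2·31 + 1, 31 = 31·1 + 0; back-substituting, 1 = 63 − 2·31. Hence 31·(-2) ≡ 1, so 31⁻¹ ≡ -2 ≡ 61 (mod 63).
Multiplying by 61: t ≡ 61·27 = 1647 ≡ 9 (mod 63).
Taking t = 9 gives k = 13 + 31·9 = 292.
Check: 292 mod 31 = 13, 292 mod 63 = 40. ✓

k = 292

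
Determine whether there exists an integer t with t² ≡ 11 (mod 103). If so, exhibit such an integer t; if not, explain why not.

103 is prime, so by Euler's criterion 11 is a square mod 103 iff 11^((103−1)/2) = 11^51 ≡ 1 (mod 103).
Squaring successively (mod 103): 11^2 = 121 ≡ 18; 11^4 ≡ 18² = 324 ≡ 15; 11^8 ≡ 15² = 225 ≡ 19; 11^16 ≡ 19² = 361 ≡ 52; 11^32 ≡ 52² = 2704 ≡ 26.
Since 51 = 32 + 16 + 2 + 1, 11^51 ≡ 26 · 52 · 18 · 11; multiplying out mod 103: 26·52 = 1352 ≡ 13, then 13·18 = 234 ≡ 28, then 28·11 = 308 ≡ 102. Thus 11^51 ≡ 102 ≡ −1 (mod 103).
By Euler's criterion 11 is a quadratic non-residue mod 103: no t satisfies t² ≡ 11 (mod 103).

No such integer exists.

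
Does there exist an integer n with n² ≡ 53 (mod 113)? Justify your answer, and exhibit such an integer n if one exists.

n = 77 works: 77² = 5929, and 5929 − 53 = 5876 = 52·113.

n = 77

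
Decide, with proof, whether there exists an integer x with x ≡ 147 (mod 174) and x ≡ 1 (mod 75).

No, no such integer exists.

Reduce both congruences modulo 3, which divides 174 and 75: they say x ≡ 147 (mod 3) and x ≡ 1 (mod 3).
But 147 mod 3 = 0 while 1 mod 3 = 1, a contradiction.
So no integer satisfies both congruences.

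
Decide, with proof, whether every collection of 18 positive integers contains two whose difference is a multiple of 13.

Yes, this is always true.

There are exactly 13 possible remainders on division by 13.
Placing 18 integers into 13 classes, some class receives at least two — say a and b.
Their difference a − b is then a multiple of 13.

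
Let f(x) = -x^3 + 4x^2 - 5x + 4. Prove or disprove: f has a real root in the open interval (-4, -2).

f has no root in that interval.

The endpoint values f(-4) = 152 and f(-2) = 38 are both positive. Claim: f(x) > 0 for every x in (-4, -2).
Shift to the endpoint -2: with x = -2 − u (0 < u < 2), one computes f(-2 − u) = u^3 + 10u^2 + 33u + 38.
The nonzero coefficients here are all positive, so for u > 0 every term is positive (or zero), and the constant term 38 is strictly positive.
Therefore f(x) > 0 throughout (-4, -2), and f has no zero there.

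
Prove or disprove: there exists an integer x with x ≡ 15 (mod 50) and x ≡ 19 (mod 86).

x = 965

The moduli are not coprime: gcd(50, 86) = 2. Compatibility requires 2 ∣ (19 − 15) = 4, which holds, so solutions exist.
Write x = 15 + 50t. Then 50t ≡ 19 − 15 ≡ 4 (mod 86); dividing through by 2 gives 25t ≡ 2 (mod 43).
Note 25·31 = 775 ≡ 1 (mod 43) (as 775 − 1 = 18·43), so 25⁻¹ ≡ 31.
Multiplying by 31: t ≡ 31·2 = 62 ≡ 19 (mod 43).
Then x = 15 + 50·19 = 965.
Indeed 965 ≡ 15 (mod 50) and 965 ≡ 19 (mod 86).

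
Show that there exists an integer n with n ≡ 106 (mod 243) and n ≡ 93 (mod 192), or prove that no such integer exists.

gcd(243, 192) = 3. If n ≡ 106 (mod 243) and n ≡ 93 (mod 192), then n ≡ 106 (mod 3) and n ≡ 93 (mod 3).
However 106 ≡ 1 and 93 ≡ 0 (mod 3), and 1 ≠ 0.
So no integer satisfies both congruences.

No such integer exists.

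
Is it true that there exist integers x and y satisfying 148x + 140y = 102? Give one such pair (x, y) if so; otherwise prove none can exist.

There are no such integers.

gcd(148, 140) = 4, so every integer of the form 148x + 140y is a multiple of 4.
But 102 = 4·25 + 2, so 4 ∤ 102.
Therefore 148x + 140y = 102 has no solution in integers.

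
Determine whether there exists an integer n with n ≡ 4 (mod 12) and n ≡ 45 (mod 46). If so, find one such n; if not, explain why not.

No, no such integer exists.

Reduce both congruences modulo 2, which divides 12 and 46: they say n ≡ 4 (mod 2) and n ≡ 45 (mod 2).
These are incompatible: 4 − 45 = -41 is not divisible by 2.
Hence the system has no solution.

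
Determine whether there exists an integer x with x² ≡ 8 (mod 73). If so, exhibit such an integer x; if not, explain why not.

x = 64 works: 64² = 4096, and 4096 − 8 = 4088 = 56·73.

x = 64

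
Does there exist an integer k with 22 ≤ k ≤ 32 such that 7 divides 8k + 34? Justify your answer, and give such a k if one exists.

Try k = 22: 8·22 + 34 = 210 = 30·7, which is divisible by 7.

k = 22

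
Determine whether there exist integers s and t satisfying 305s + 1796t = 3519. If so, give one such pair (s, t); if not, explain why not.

s = 1519, t = -256

305 and 1796 are coprime, so 305s + 1796t ranges over all of ℤ.
Euclidean algorithm: 1796 = 5·305 + 271, 305 = 1·271 + 34, 271 = 7·34 + 33, 34 = 1·33 + 1, 33 = 33·1 + 0.
Back-substituting, 1 = 34 − 1·33 = 34 − (271 − 7·34) = −271 + 8·34 = −271 + 8·(305 − 1·271) = 8·305 − 9·271 = 8·305 − 9·(1796 − 5·305) = −9·1796 + 53·305; that is, 305·53 + 1796·(-9) = 1.
Multiplying through by 3519: s = 53·3519 = 186507, t = (-9)·3519 = -31671 is a solution.
Subtracting 103·1796 from s and adding 103·305 to t gives the tidier solution (1519, -256).
Check: 305·1519 + 1796·(-256) = 463295 − 459776 = 3519. ✓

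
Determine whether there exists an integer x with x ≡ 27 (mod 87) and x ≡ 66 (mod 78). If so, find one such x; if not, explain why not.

gcd(87, 78) = 3. A simultaneous solution exists iff 27 ≡ 66 (mod 3); here 27 mod 3 = 0 = 66 mod 3, so it does.
Write x = 27 + 87t. Then 87t ≡ 66 − 27 ≡ 39 (mod 78); dividing through by 3 gives 29t ≡ 13 (mod 26).
29 ≡ 3 (mod 26), so this reads 3t ≡ 13 (mod 26). Since 3·9 = 27 = 1·26 + 1, the inverse of 3 mod 26 is 9.
Multiplying by 9: t ≡ 9·13 = 117 ≡ 13 (mod 26).
Then x = 27 + 87·13 = 1158.
Check: 1158 mod 87 = 27, 1158 mod 78 = 66. ✓

x = 1158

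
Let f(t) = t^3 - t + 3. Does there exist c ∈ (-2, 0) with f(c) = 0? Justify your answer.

f(-2) = -3 and f(0) = 3, which have opposite signs.
f is continuous everywhere (it is a polynomial), in particular on [-2, 0].
The Intermediate Value Theorem then guarantees some c ∈ (-2, 0) with f(c) = 0.

Such a root exists.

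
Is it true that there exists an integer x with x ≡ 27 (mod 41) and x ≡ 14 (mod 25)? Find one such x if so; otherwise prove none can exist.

The moduli 41 and 25 are coprime, so by the Chinese Remainder Theorem a unique solution modulo 1025 exists.
Any solution of the first congruence is x = 27 + 41t; substituting into the second, 41t ≡ 14 − 27 ≡ 12 (mod 25).
41 ≡ 16 (mod 25), so this reads 16t ≡ 12 (mod 25). Invert 16 mod 25 by the Euclidean algorithm: 25 = 1·16 + 9, 16 = 1·9 + 7, 9 = 1·7 + 2, 7 = 3·2 + 1, 2 = 2·1 + 0; back-substituting, 1 = 7 − 3·2 = 7 − 3·(9 − 1·7) = −3·9 + 4·7 = −3·9 + 4·(16 − 1·9) = 4·16 − 7·9 = 4·16 − 7·(25 − 1·16) = −7·25 + 11·16. Hence 16·11 ≡ 1, so 16⁻¹ ≡ 11 (mod 25).
Therefore t ≡ 11·12 = 132 ≡ 7 (mod 25).
With t = 7: x = 27 + 41·7 = 314.
Check: 314 mod 41 = 27, 314 mod 25 = 14. ✓

x = 314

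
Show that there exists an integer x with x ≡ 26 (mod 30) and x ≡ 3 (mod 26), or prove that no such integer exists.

There is no such integer.

gcd(30, 26) = 2. If x ≡ 26 (mod 30) and x ≡ 3 (mod 26), then x ≡ 26 (mod 2) and x ≡ 3 (mod 2).
These are incompatible: 26 − 3 = 23 is not divisible by 2.
Hence the system has no solution.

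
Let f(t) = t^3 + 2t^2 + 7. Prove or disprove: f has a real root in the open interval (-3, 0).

Yes, f has a root in the interval.

f(-3) = -2 and f(0) = 7, which have opposite signs.
Since f is a polynomial it is continuous on [-3, 0].
By the Intermediate Value Theorem f must vanish at some point of (-3, 0).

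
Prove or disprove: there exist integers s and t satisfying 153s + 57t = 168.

s = 16, t = -40

Every value of 153s + 57t is a multiple of gcd(153, 57) = 3; since 3 ∣ 168, solutions exist.
Dividing through by 3 reduces the equation to 51s + 19t = 56.
Euclidean algorithm: 51 = 2·19 + 13, 19 = 1·13 + 6, 13 = 2·6 + 1, 6 = 6·1 + 0.
Working back up the chain: 1 = 13 − 2·6 = 13 − 2·(19 − 1·13) = −2·19 + 3·13 = −2·19 + 3·(51 − 2·19) = 3·51 − 8·19. So 51·3 + 19·(-8) = 1.
Times 56: 51·168 + 19·(-448) = 56, so (168, -448) solves it.
Subtracting 8·19 from s and adding 8·51 to t gives the tidier solution (16, -40).
Indeed 153·16 + 57·(-40) = 2448 − 2280 = 168.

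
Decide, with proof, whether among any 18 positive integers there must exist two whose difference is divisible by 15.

Yes, this is always true.

Each integer lies in one of the 15 residue classes modulo 15.
With 18 integers and only 15 classes, the pigeonhole principle forces two of them, say a and b, into the same class.
Equal remainders mean a − b ≡ 0 (mod 15), so 15 divides their difference.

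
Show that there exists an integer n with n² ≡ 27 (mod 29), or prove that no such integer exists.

29 is prime, so by Euler's criterion 27 is a square mod 29 iff 27^((29−1)/2) = 27^14 ≡ 1 (mod 29).
Squaring successively (mod 29): 27^2 = 729 ≡ 4; 27^4 ≡ 4² = 16 ≡ 16; 27^8 ≡ 16² = 256 ≡ 24.
Since 14 = 8 + 4 + 2, 27^14 ≡ 24 · 16 · 4; multiplying out mod 29: 24·16 = 384 ≡ 7, then 7·4 = 28 ≡ 28. Thus 27^14 ≡ 28 ≡ −1 (mod 29).
By Euler's criterion 27 is a quadratic non-residue mod 29: no n satisfies n² ≡ 27 (mod 29).

No such integer exists.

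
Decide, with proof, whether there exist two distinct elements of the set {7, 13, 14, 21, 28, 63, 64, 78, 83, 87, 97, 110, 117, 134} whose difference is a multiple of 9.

7 mod 9 = 7 and 97 mod 9 = 7, so 97 − 7 = 90 = 10·9.

7 and 97 are such a pair.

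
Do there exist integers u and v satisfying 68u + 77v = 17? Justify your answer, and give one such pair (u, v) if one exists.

68 and 77 are coprime, so 68u + 77v ranges over all of ℤ.
Run the Euclidean algorithm on 77 and 68: 77 = 1·68 + 9, 68 = 7·9 + 5, 9 = 1·5 + 4, 5 = 1·4 + 1, 4 = 4·1 + 0.
Back-substituting, 1 = 5 − 1·4 = 5 − (9 − 1·5) = −9 + 2·5 = −9 + 2·(68 − 7·9) = 2·68 − 15·9 = 2·68 − 15·(77 − 1·68) = −15·77 + 17·68; that is, 68·17 + 77·(-15) = 1.
Multiplying through by 17: u = 17·17 = 289, v = (-15)·17 = -255 is a solution.
Shifting by a multiple of (77, −68) keeps it a solution: u = 289 − 3·77 = 58, v = -255 + 3·68 = -51.
Indeed 68·58 + 77·(-51) = 3944 − 3927 = 17.

u = 58, v = -51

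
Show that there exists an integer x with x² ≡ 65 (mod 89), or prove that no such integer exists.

Apply Euler's criterion with the prime 89: 65 is a quadratic residue iff 65^44 ≡ 1 (mod 89), and a non-residue iff it is ≡ −1.
Repeated squaring mod 89: 65^2 = 4225 ≡ 42; 65^4 ≡ 42² = 1764 ≡ 73; 65^8 ≡ 73² = 5329 ≡ 78; 65^16 ≡ 78² = 6084 ≡ 32; 65^32 ≡ 32² = 1024 ≡ 45.
Since 44 = 32 + 8 + 4, 65^44 ≡ 45 · 78 · 73; multiplying out mod 89: 45·78 = 3510 ≡ 39, then 39·73 = 2847 ≡ 88. Thus 65^44 ≡ 88 ≡ −1 (mod 89).
By Euler's criterion 65 is a quadratic non-residue mod 89: no x satisfies x² ≡ 65 (mod 89).

No such integer exists.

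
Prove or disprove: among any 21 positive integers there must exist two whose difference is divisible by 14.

There are exactly 14 possible remainders on division by 14.
Since 21 > 14, two of the 21 integers must share a residue class by the pigeonhole principle; call them a and b.
Equal remainders mean a − b ≡ 0 (mod 14), so 14 divides their difference.

Yes, this is always true.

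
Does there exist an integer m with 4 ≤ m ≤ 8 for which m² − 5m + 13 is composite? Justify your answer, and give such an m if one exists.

At m = 7: 7² − 5·7 + 13 = 27 = 3·9, which is composite.

m = 7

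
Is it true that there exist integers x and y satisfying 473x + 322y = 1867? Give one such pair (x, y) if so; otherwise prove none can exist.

x = 87, y = -122

473 and 322 are coprime, so 473x + 322y ranges over all of ℤ.
Euclidean algorithm: 473 = 1·322 + 151, 322 = 2·151 + 20, 151 = 7·20 + 11, 20 = 1·11 + 9, 11 = 1·9 + 2, 9 = 4·2 + 1, 2 = 2·1 + 0.
Unwinding: 1 = 9 − 4·2 = 9 − 4·(11 − 1·9) = −4·11 + 5·9 = −4·11 + 5·(20 − 1·11) = 5·20 − 9·11 = 5·20 − 9·(151 − 7·20) = −9·151 + 68·20 = −9·151 + 68·(322 − 2·151) = 68·322 − 145·151 = 68·322 − 145·(473 − 1·322) = −145·473 + 213·322, i.e. 473·(-145) + 322·213 = 1.
Scaling by 1867 gives the particular solution (x, y) = (-270715, 397671).
Adding 841·322 to x and subtracting 841·473 from y gives the tidier solution (87, -122).
Indeed 473·87 + 322·(-122) = 41151 − 39284 = 1867.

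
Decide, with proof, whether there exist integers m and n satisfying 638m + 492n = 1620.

m = 156, n = -199

Since gcd(638, 492) = 2 and 1620 = 2·810, Bézout's identity guarantees a solution.
Dividing through by 2 reduces the equation to 319m + 246n = 810.
Dividing repeatedly: 319 = 1·246 + 73, 246 = 3·73 + 27, 73 = 2·27 + 19, 27 = 1·19 + 8, 19 = 2·8 + 3, 8 = 2·3 + 2, 3 = 1·2 + 1, 2 = 2·1 + 0.
Working back up the chain: 1 = 3 − 1·2 = 3 − (8 − 2·3) = −8 + 3·3 = −8 + 3·(19 − 2·8) = 3·19 − 7·8 = 3·19 − 7·(27 − 1·19) = −7·27 + 10·19 = −7·27 + 10·(73 − 2·27) = 10·73 − 27·27 = 10·73 − 27·(246 − 3·73) = −27·246 + 91·73 = −27·246 + 91·(319 − 1·246) = 91·319 − 118·246. So 319·91 + 246·(-118) = 1.
Multiplying through by 810: m = 91·810 = 73710, n = (-118)·810 = -95580 is a solution.
Subtracting 299·246 from m and adding 299·319 to n gives the tidier solution (156, -199).
Indeed 638·156 + 492·(-199) = 99528 − 97908 = 1620.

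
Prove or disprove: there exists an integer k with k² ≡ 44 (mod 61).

61 is prime, so by Euler's criterion 44 is a square mod 61 iff 44^((61−1)/2) = 44^30 ≡ 1 (mod 61).
Repeated squaring mod 61: 44^2 = 1936 ≡ 45; 44^4 ≡ 45² = 2025 ≡ 12; 44^8 ≡ 12² = 144 ≡ 22; 44^16 ≡ 22² = 484 ≡ 57.
Since 30 = 16 + 8 + 4 + 2, 44^30 ≡ 57 · 22 · 12 · 45; multiplying out mod 61: 57·22 = 1254 ≡ 34, then 34·12 = 408 ≡ 42, then 42·45 = 1890 ≡ 60. Thus 44^30 ≡ 60 ≡ −1 (mod 61).
The value −1 means 44 is a non-residue modulo 61, so k² ≡ 44 (mod 61) is impossible.

There is no such integer.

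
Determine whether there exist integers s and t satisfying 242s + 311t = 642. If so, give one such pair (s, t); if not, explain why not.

242 and 311 are coprime, so 242s + 311t ranges over all of ℤ.
Euclidean algorithm: 311 = 1·242 + 69, 242 = 3·69 + 35, 69 = 1·35 + 34, 35 = 1·34 + 1, 34 = 34·1 + 0.
Working back up the chain: 1 = 35 − 1·34 = 35 − (69 − 1·35) = −69 + 2·35 = −69 + 2·(242 − 3·69) = 2·242 − 7·69 = 2·242 − 7·(311 − 1·242) = −7·311 + 9·242. So 242·9 + 311·(-7) = 1.
Multiplying through by 642: s = 9·642 = 5778, t = (-7)·642 = -4494 is a solution.
Shifting by a multiple of (311, −242) keeps it a solution: s = 5778 − 18·311 = 180, t = -4494 + 18·242 = -138.
Indeed 242·180 + 311·(-138) = 43560 − 42918 = 642.

s = 180, t = -138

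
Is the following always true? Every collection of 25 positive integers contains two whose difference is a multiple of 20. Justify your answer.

True.

Each integer lies in one of the 20 residue classes modulo 20.
Placing 25 integers into 20 classes, some class receives at least two — say a and b.
Their difference a − b is then a multiple of 20.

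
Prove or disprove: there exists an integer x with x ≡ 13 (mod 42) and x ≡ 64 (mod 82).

gcd(42, 82) = 2. If x ≡ 13 (mod 42) and x ≡ 64 (mod 82), then x ≡ 13 (mod 2) and x ≡ 64 (mod 2).
These are incompatible: 13 − 64 = -51 is not divisible by 2.
So no integer satisfies both congruences.

No, no such integer exists.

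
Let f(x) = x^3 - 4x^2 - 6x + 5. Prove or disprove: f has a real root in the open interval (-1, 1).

f(-1) = 6 and f(1) = -4, which have opposite signs.
Since f is a polynomial it is continuous on [-1, 1].
By the Intermediate Value Theorem f must vanish at some point of (-1, 1).

Such a root exists.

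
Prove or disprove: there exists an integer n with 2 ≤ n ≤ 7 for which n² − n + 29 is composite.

At n = 3: 3² − 3 + 29 = 35 = 5·7, which is composite.

n = 3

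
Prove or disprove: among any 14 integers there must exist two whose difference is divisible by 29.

No, the set {131, 132, 133, 134, 135, 136, 137, 138, 139, 140, 141, 142, 143, 144} is a counterexample.

Try 14 consecutive integers, 131, 132, …, 144. Their remainders mod 29 are 15, 16, 17, 18, 19, 20, 21, 22, 23, 24, 25, 26, 27, 28 — pairwise different, as any 14 ≤ 29 consecutive integers have distinct residues.
The differences between them range over 1, …, 13, none of which is divisible by 29.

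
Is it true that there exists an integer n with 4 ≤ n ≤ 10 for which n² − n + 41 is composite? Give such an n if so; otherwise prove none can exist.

The values for n = 4, 5, …, 10 are 53, 61, 71, 83, 97, 113, 131, and each of these is prime.
So no value in the range makes the expression composite.

There is no such integer n in that range.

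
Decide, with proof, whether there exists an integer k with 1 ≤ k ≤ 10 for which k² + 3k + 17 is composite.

k = 10

At k = 10: 10² + 3·10 + 17 = 147 = 3·49, which is composite.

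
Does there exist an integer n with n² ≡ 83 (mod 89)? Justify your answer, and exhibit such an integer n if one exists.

89 is prime, so by Euler's criterion 83 is a square mod 89 iff 83^((89−1)/2) = 83^44 ≡ 1 (mod 89).
Repeated squaring mod 89: 83^2 = 6889 ≡ 36; 83^4 ≡ 36² = 1296 ≡ 50; 83^8 ≡ 50² = 2500 ≡ 8; 83^16 ≡ 8² = 64 ≡ 64; 83^32 ≡ 64² = 4096 ≡ 2.
Since 44 = 32 + 8 + 4, 83^44 ≡ 2 · 8 · 50; multiplying out mod 89: 2·8 = 16 ≡ 16, then 16·50 = 800 ≡ 88. Thus 83^44 ≡ 88 ≡ −1 (mod 89).
The value −1 means 83 is a non-residue modulo 89, so n² ≡ 83 (mod 89) is impossible.

No, no such integer exists.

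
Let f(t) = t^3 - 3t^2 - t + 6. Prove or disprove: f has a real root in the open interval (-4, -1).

Such a root exists.

f(-4) = -102 and f(-1) = 3, which have opposite signs.
As a polynomial, f is continuous on every closed interval.
By the Intermediate Value Theorem, f takes the value 0 somewhere in the open interval.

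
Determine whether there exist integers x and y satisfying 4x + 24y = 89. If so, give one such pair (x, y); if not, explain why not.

There are no such integers.

Both 4 and 24 are divisible by gcd(4, 24) = 4, hence so is any combination 4x + 24y.
But 89 = 4·22 + 1, so 4 ∤ 89.
Therefore 4x + 24y = 89 has no solution in integers.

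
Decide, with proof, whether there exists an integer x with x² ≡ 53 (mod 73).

Apply Euler's criterion with the prime 73: 53 is a quadratic residue iff 53^36 ≡ 1 (mod 73), and a non-residue iff it is ≡ −1.
Repeated squaring mod 73: 53^2 = 2809 ≡ 35; 53^4 ≡ 35² = 1225 ≡ 57; 53^8 ≡ 57² = 3249 ≡ 37; 53^16 ≡ 37² = 1369 ≡ 55; 53^32 ≡ 55² = 3025 ≡ 32.
Since 36 = 32 + 4, 53^36 ≡ 32 · 57; multiplying out mod 73: 32·57 = 1824 ≡ 72. Thus 53^36 ≡ 72 ≡ −1 (mod 73).
The value −1 means 53 is a non-residue modulo 73, so x² ≡ 53 (mod 73) is impossible.

There is no such integer.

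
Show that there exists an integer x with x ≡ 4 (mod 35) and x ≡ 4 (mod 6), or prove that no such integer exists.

x = 4

The moduli 35 and 6 are coprime, so by the Chinese Remainder Theorem a unique solution modulo 210 exists.
Write x = 4 + 35t and require 4 + 35t ≡ 4 (mod 6), i.e. 35t ≡ 0 (mod 6).
35 ≡ 5 (mod 6), so this reads 5t ≡ 0 (mod 6). t = 0 satisfies this.
Taking t = 0 gives x = 4 + 35·0 = 4.
Check: 4 mod 35 = 4, 4 mod 6 = 4. ✓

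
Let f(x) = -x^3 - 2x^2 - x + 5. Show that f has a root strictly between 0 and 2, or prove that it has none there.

Such a root exists.

f(0) = 5 and f(2) = -13, which have opposite signs.
f is continuous everywhere (it is a polynomial), in particular on [0, 2].
By the Intermediate Value Theorem, f takes the value 0 somewhere in the open interval.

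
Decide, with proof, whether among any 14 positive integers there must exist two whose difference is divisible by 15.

No, the set {24, 25, 26, 27, 28, 29, 30, 31, 32, 33, 34, 35, 36, 37} is a counterexample.

Take the 14 consecutive integers 24, 25, …, 37: their residues mod 15 are all distinct because 14 ≤ 15.
No two share a residue, so no pair has difference divisible by 15; the claim fails for this set.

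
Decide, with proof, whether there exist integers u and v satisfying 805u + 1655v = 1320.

Since gcd(805, 1655) = 5 and 1320 = 5·264, Bézout's identity guarantees a solution.
Dividing through by 5 reduces the equation to 161u + 331v = 264.
Euclidean algorithm: 331 = 2·161 + 9, 161 = 17·9 + 8, 9 = 1·8 + 1, 8 = 8·1 + 0.
Working back up the chain: 1 = 9 − 1·8 = 9 − (161 − 17·9) = −161 + 18·9 = −161 + 18·(331 − 2·161) = 18·331 − 37·161. So 161·(-37) + 331·18 = 1.
Scaling by 264 gives the particular solution (u, v) = (-9768, 4752).
The general solution is u = -9768 + 331k, v = 4752 − 161k; taking k = 30 gives the smaller pair u = 162, v = -78.
Indeed 805·162 + 1655·(-78) = 130410 − 129090 = 1320.

u = 162, v = -78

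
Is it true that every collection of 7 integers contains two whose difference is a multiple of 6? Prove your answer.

There are exactly 6 possible remainders on division by 6.
Placing 7 integers into 6 classes, some class receives at least two — say a and b.
Their difference a − b is then a multiple of 6.

Yes.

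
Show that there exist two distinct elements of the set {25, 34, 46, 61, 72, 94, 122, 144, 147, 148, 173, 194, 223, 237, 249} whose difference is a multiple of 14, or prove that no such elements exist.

Yes: 25 and 249.

25 mod 14 = 11 and 249 mod 14 = 11, so 249 − 25 = 224 = 16·14.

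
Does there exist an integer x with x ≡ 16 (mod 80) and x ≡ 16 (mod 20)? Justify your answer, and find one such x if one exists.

x = 16

Here gcd(80, 20) = 20, and both 16 and 16 leave remainder 16 mod 20, so the system is consistent.
The smallest candidate x = 16 works directly: 16 ≡ 16 (mod 20).
Verify: 16 = 0·80 + 16 and 16 = 0·20 + 16. ✓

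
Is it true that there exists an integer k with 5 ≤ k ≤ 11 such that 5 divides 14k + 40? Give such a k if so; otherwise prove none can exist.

At k = 5 we get 14·5 + 40 = 110, and 110 = 5·22.

k = 5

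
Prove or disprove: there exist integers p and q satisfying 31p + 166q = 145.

p = 85, q = -15

31 and 166 are coprime, so 31p + 166q ranges over all of ℤ.
Dividing repeatedly: 166 = 5·31 + 11, 31 = 2·11 + 9, 11 = 1·9 + 2, 9 = 4·2 + 1, 2 = 2·1 + 0.
Working back up the chain: 1 = 9 − 4·2 = 9 − 4·(11 − 1·9) = −4·11 + 5·9 = −4·11 + 5·(31 − 2·11) = 5·31 − 14·11 = 5·31 − 14·(166 − 5·31) = −14·166 + 75·31. So 31·75 + 166·(-14) = 1.
Times 145: 31·10875 + 166·(-2030) = 145, so (10875, -2030) solves it.
Shifting by a multiple of (166, −31) keeps it a solution: p = 10875 − 65·166 = 85, q = -2030 + 65·31 = -15.
Check: 31·85 + 166·(-15) = 2635 − 2490 = 145. ✓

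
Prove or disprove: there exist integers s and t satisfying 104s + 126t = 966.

s = 42, t = -27

gcd(104, 126) = 2, and 2 divides 966, so integer solutions exist.
Dividing through by 2 reduces the equation to 52s + 63t = 483.
Dividing repeatedly: 63 = 1·52 + 11, 52 = 4·11 + 8, 11 = 1·8 + 3, 8 = 2·3 + 2, 3 = 1·2 + 1, 2 = 2·1 + 0.
Working back up the chain: 1 = 3 − 1·2 = 3 − (8 − 2·3) = −8 + 3·3 = −8 + 3·(11 − 1·8) = 3·11 − 4·8 = 3·11 − 4·(52 − 4·11) = −4·52 + 19·11 = −4·52 + 19·(63 − 1·52) = 19·63 − 23·52. So 52·(-23) + 63·19 = 1.
Multiplying through by 483: s = (-23)·483 = -11109, t = 19·483 = 9177 is a solution.
Shifting by a multiple of (63, −52) keeps it a solution: s = -11109 + 177·63 = 42, t = 9177 − 177·52 = -27.
Indeed 104·42 + 126·(-27) = 4368 − 3402 = 966.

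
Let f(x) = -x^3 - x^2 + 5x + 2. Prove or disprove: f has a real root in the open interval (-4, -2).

f(-4) = 30 and f(-2) = -4, which have opposite signs.
As a polynomial, f is continuous on every closed interval.
By the Intermediate Value Theorem, f takes the value 0 somewhere in the open interval.

Such a root exists.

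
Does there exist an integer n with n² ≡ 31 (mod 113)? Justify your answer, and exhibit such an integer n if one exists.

n = 101 works: 101² = 10201, and 10201 − 31 = 10170 = 90·113.

n = 101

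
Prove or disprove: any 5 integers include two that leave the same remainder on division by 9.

Take the 5 consecutive integers 14, 15, …, 18: their residues mod 9 are all distinct because 5 ≤ 9.
Hence this collection has no pair with equal remainders mod 9, disproving the claim.

No; for instance {14, 15, 16, 17, 18} is a counterexample.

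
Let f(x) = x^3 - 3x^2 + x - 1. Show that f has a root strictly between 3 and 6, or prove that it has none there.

f has no root in that interval.

f(3) = 2 and f(6) = 113, both positive, so a sign-change argument is unavailable; we show f keeps this sign on the whole interval.
Substitute x = 3 + u, where 0 < u < 3 on the interval. Expanding, f(3 + u) = u^3 + 6u^2 + 10u + 2.
The nonzero coefficients here are all positive, so for u > 0 every term is positive (or zero), and the constant term 2 is strictly positive.
Therefore f(x) > 0 throughout (3, 6), and f has no zero there.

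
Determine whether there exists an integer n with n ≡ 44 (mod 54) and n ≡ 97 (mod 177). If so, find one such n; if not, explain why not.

No, no such integer exists.

gcd(54, 177) = 3. If n ≡ 44 (mod 54) and n ≡ 97 (mod 177), then n ≡ 44 (mod 3) and n ≡ 97 (mod 3).
However 44 ≡ 2 and 97 ≡ 1 (mod 3), and 2 ≠ 1.
Hence the system has no solution.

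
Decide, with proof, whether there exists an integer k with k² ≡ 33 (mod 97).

Take k = 18. Then 18² = 324 = 3·97 + 33, so 18² ≡ 33 (mod 97).

k = 18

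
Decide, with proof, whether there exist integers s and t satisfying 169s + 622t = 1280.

s = 210, t = -55

Since gcd(169, 622) = 1, every integer is an integer combination of 169 and 622.
Euclidean algorithm: 622 = 3·169 + 115, 169 = 1·115 + 54, 115 = 2·54 + 7, 54 = 7·7 + 5, 7 = 1·5 + 2, 5 = 2·2 + 1, 2 = 2·1 + 0.
Back-substituting, 1 = 5 − 2·2 = 5 − 2·(7 − 1·5) = −2·7 + 3·5 = −2·7 + 3·(54 − 7·7) = 3·54 − 23·7 = 3·54 − 23·(115 − 2·54) = −23·115 + 49·54 = −23·115 + 49·(169 − 1·115) = 49·169 − 72·115 = 49·169 − 72·(622 − 3·169) = −72·622 + 265·169; that is, 169·265 + 622·(-72) = 1.
Multiplying through by 1280: s = 265·1280 = 339200, t = (-72)·1280 = -92160 is a solution.
Subtracting 545·622 from s and adding 545·169 to t gives the tidier solution (210, -55).
Check: 169·210 + 622·(-55) = 35490 − 34210 = 1280. ✓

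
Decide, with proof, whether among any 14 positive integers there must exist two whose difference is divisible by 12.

True.

Each integer lies in one of the 12 residue classes modulo 12.
Placing 14 integers into 12 classes, some class receives at least two — say a and b.
Then a ≡ b (mod 12), i.e. 12 ∣ (a − b).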